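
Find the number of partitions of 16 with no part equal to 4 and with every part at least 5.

6

Enumerating:
16
11 + 5
10 + 6
9 + 7
8 + 8
6 + 5 + 5
That's 6 in total.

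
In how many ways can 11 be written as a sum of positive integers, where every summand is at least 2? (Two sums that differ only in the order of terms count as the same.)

Enumerating:
11
9, 2
8, 3
7, 4
7, 2, 2
6, 5
6, 3, 2
5, 4, 2
5, 3, 3
5, 2, 2, 2
4, 4, 3
4, 3, 2, 2
3, 3, 3, 2
3, 2, 2, 2, 2
Counting gives 14.

14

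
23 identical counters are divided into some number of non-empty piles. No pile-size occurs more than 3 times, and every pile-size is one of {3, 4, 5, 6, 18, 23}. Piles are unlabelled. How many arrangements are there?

Listing the qualifying partitions of 23:
23
5 + 18
5 + 6 + 6 + 6
3 + 3 + 5 + 6 + 6
3 + 4 + 4 + 6 + 6
3 + 4 + 5 + 5 + 6
4 + 4 + 4 + 5 + 6
3 + 3 + 3 + 4 + 4 + 6
4 + 4 + 5 + 5 + 5
3 + 3 + 3 + 4 + 5 + 5
3 + 3 + 4 + 4 + 4 + 5
Counting gives 11.

11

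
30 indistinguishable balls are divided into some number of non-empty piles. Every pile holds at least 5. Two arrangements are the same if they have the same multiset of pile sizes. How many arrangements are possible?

70

A partial list (first 12 by largest part):
30
5,25
6,24
7,23
8,22
9,21
10,20
5,5,20
11,19
5,6,19
12,18
5,7,18
…and 58 more, for 70 total.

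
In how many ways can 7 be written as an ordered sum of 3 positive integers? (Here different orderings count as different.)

15

A composition of 7 into 3 positive parts is chosen by placing 2 dividers among the 6 gaps between 7 units: C(6,2) = 15.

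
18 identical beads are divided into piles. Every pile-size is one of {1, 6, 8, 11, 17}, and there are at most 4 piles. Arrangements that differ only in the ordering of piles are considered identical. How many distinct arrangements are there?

4

The partitions of 18 that satisfy the conditions:
17+1
11+6+1
8+8+1+1
6+6+6
That's 4 in total.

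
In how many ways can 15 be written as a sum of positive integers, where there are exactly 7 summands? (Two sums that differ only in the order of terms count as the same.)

21

The partitions of 15 that satisfy the conditions:
1 + 1 + 1 + 1 + 1 + 1 + 9
1 + 1 + 1 + 1 + 1 + 2 + 8
1 + 1 + 1 + 1 + 1 + 3 + 7
1 + 1 + 1 + 1 + 2 + 2 + 7
1 + 1 + 1 + 1 + 1 + 4 + 6
1 + 1 + 1 + 1 + 2 + 3 + 6
1 + 1 + 1 + 2 + 2 + 2 + 6
1 + 1 + 1 + 1 + 1 + 5 + 5
1 + 1 + 1 + 1 + 2 + 4 + 5
1 + 1 + 1 + 1 + 3 + 3 + 5
1 + 1 + 1 + 2 + 2 + 3 + 5
1 + 1 + 2 + 2 + 2 + 2 + 5
1 + 1 + 1 + 1 + 3 + 4 + 4
1 + 1 + 1 + 2 + 2 + 4 + 4
1 + 1 + 1 + 2 + 3 + 3 + 4
1 + 1 + 2 + 2 + 2 + 3 + 4
1 + 2 + 2 + 2 + 2 + 2 + 4
1 + 1 + 1 + 3 + 3 + 3 + 3
1 + 1 + 2 + 2 + 3 + 3 + 3
1 + 2 + 2 + 2 + 2 + 3 + 3
2 + 2 + 2 + 2 + 2 + 2 + 3
Counting gives 21.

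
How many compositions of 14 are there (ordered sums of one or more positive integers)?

Each of the 13 gaps between 14 units is either a break or not: 2^13 = 8192.

8192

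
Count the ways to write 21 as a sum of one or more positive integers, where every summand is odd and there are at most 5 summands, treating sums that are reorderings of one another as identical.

A partial list (first 12 by largest part):
21
1, 1, 19
1, 3, 17
1, 1, 1, 1, 17
1, 5, 15
3, 3, 15
1, 1, 1, 3, 15
1, 7, 13
3, 5, 13
1, 1, 1, 5, 13
1, 1, 3, 3, 13
1, 9, 11
…and 19 more, for 31 total.

31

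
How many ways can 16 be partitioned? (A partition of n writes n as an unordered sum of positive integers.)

A full systematic count gives 231.

231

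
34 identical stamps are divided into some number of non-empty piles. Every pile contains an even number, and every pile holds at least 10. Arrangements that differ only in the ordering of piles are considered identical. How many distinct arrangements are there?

Enumerating:
34
10 + 24
12 + 22
14 + 20
16 + 18
10 + 10 + 14
10 + 12 + 12

7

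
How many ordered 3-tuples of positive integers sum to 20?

By stars and bars with positive parts, the count is C(19,2) = 171.

171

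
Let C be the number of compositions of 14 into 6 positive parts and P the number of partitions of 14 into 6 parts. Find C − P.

Compositions: C(13,5) = 1287.
Unordered (partitions into 6 parts): 20.
Difference: 1287 − 20 = 1267.

1267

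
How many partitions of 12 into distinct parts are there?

15

They are:
12
11 + 1
10 + 2
9 + 3
9 + 2 + 1
8 + 4
8 + 3 + 1
7 + 5
7 + 4 + 1
7 + 3 + 2
6 + 5 + 1
6 + 4 + 2
6 + 3 + 2 + 1
5 + 4 + 3
5 + 4 + 2 + 1
That's 15 in total.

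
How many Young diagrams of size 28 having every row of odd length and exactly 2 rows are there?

7

The partitions of 28 that satisfy the conditions:
27, 1
25, 3
23, 5
21, 7
19, 9
17, 11
15, 13
Counting gives 7.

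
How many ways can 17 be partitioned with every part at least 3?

Listing the qualifying partitions of 17:
17
3+14
4+13
5+12
6+11
3+3+11
7+10
3+4+10
8+9
3+5+9
4+4+9
3+6+8
4+5+8
3+3+3+8
3+7+7
4+6+7
5+5+7
3+3+4+7
5+6+6
3+3+5+6
3+4+4+6
3+4+5+5
4+4+4+5
3+3+3+3+5
3+3+3+4+4
That's 25 in total.

25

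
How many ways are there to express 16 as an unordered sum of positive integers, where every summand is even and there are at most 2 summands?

5

The partitions of 16 that satisfy the conditions:
16
2 + 14
4 + 12
6 + 10
8 + 8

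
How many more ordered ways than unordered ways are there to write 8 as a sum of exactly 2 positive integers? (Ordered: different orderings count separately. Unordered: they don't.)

Ordered (compositions into 2 parts): C(7,1) = 7.
Unordered (partitions into 2 parts): 4.
Difference: 7 − 4 = 3.

3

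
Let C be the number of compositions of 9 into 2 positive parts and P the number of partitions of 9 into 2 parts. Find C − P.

Compositions: C(8,1) = 8.
Partitions of 9 into exactly 2 parts: 4.
Difference: 8 − 4 = 4.

4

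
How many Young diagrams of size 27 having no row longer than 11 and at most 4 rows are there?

56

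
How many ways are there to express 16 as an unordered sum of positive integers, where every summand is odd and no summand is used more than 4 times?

The partitions of 16 that satisfy the conditions:
15+1
13+3
13+1+1+1
11+5
11+3+1+1
9+7
9+5+1+1
9+3+3+1
9+3+1+1+1+1
7+7+1+1
7+5+3+1
7+5+1+1+1+1
7+3+3+3
7+3+3+1+1+1
5+5+5+1
5+5+3+3
5+5+3+1+1+1
5+3+3+3+1+1
3+3+3+3+1+1+1+1
That's 19 in total.

19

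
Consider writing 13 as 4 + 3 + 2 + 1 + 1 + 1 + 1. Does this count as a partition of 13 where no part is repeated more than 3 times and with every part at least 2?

No

The parts sum to 13, and the condition 'no summand is used more than 3 times' is violated.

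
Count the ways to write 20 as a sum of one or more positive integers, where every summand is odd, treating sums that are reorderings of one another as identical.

There are too many to list fully; the first 12 (by largest part) are:
19 + 1
17 + 3
17 + 1 + 1 + 1
15 + 5
15 + 3 + 1 + 1
15 + 1 + 1 + 1 + 1 + 1
13 + 7
13 + 5 + 1 + 1
13 + 3 + 3 + 1
13 + 3 + 1 + 1 + 1 + 1
13 + 1 + 1 + 1 + 1 + 1 + 1 + 1
11 + 9
…and 52 more, for 64 total.

64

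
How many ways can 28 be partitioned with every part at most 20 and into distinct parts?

Systematic enumeration (by largest part, then next-largest, …) yields 203.

203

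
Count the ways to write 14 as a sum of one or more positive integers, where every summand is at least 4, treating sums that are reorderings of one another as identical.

7

Listing the qualifying partitions of 14:
14
10, 4
9, 5
8, 6
7, 7
6, 4, 4
5, 5, 4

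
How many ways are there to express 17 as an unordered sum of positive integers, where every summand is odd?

There are too many to list fully; the first 12 (by largest part) are:
17
15+1+1
13+3+1
13+1+1+1+1
11+5+1
11+3+3
11+3+1+1+1
11+1+1+1+1+1+1
9+7+1
9+5+3
9+5+1+1+1
9+3+3+1+1
…and 26 more, for 38 total.

38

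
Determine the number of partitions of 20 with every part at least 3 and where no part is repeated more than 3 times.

44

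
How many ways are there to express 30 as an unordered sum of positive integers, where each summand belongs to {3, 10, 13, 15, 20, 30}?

They are:
30
20, 10
15, 15
15, 3, 3, 3, 3, 3
10, 10, 10
3, 3, 3, 3, 3, 3, 3, 3, 3, 3
That's 6 in total.

6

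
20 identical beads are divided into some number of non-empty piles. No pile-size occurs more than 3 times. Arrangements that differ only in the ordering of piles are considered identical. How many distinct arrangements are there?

320

Enumerating by decreasing first part gives 320 partitions in all.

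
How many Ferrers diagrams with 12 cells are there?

77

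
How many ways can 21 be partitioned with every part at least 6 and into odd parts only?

2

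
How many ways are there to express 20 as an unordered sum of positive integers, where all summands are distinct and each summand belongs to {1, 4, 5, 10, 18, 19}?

2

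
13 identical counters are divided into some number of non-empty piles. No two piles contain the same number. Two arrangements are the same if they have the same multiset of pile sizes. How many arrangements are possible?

They are:
13
12, 1
11, 2
10, 3
10, 2, 1
9, 4
9, 3, 1
8, 5
8, 4, 1
8, 3, 2
7, 6
7, 5, 1
7, 4, 2
7, 3, 2, 1
6, 5, 2
6, 4, 3
6, 4, 2, 1
5, 4, 3, 1
Counting gives 18.

18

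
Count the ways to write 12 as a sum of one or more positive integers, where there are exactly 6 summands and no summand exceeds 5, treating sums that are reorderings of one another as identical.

9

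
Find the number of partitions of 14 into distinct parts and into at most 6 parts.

The partitions of 14 that satisfy the conditions:
14
1,13
2,12
3,11
1,2,11
4,10
1,3,10
5,9
1,4,9
2,3,9
6,8
1,5,8
2,4,8
1,2,3,8
1,6,7
2,5,7
3,4,7
1,2,4,7
3,5,6
1,2,5,6
1,3,4,6
2,3,4,5
That's 22 in total.

22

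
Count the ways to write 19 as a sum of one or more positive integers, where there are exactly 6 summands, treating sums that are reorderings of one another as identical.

71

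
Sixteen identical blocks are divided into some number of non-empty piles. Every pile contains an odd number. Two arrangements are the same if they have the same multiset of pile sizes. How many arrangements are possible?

A partial list (first 12 by largest part):
15,1
13,3
13,1,1,1
11,5
11,3,1,1
11,1,1,1,1,1
9,7
9,5,1,1
9,3,3,1
9,3,1,1,1,1
9,1,1,1,1,1,1,1
7,7,1,1
…and 20 more, for 32 total.

32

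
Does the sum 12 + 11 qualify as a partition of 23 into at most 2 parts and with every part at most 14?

Yes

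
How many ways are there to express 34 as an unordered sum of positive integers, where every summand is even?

297

There are 297 such partitions.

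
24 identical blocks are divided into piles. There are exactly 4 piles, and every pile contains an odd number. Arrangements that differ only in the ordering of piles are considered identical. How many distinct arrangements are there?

23

The partitions of 24 that satisfy the conditions:
1, 1, 1, 21
1, 1, 3, 19
1, 1, 5, 17
1, 3, 3, 17
1, 1, 7, 15
1, 3, 5, 15
3, 3, 3, 15
1, 1, 9, 13
1, 3, 7, 13
1, 5, 5, 13
3, 3, 5, 13
1, 1, 11, 11
1, 3, 9, 11
1, 5, 7, 11
3, 3, 7, 11
3, 5, 5, 11
1, 5, 9, 9
3, 3, 9, 9
1, 7, 7, 9
3, 5, 7, 9
5, 5, 5, 9
3, 7, 7, 7
5, 5, 7, 7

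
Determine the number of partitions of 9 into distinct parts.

Listing the qualifying partitions of 9:
9
1+8
2+7
3+6
1+2+6
4+5
1+3+5
2+3+4

8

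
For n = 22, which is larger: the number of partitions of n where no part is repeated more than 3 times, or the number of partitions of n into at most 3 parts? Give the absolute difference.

432

Partitions of 22 where no part is repeated more than 3 times: 484.
Partitions of 22 into at most 3 parts: 52.
|484 − 52| = 432.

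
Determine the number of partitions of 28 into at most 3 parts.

There are 80 such partitions.

80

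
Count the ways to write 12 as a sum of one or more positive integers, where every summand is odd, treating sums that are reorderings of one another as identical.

They are:
11,1
9,3
9,1,1,1
7,5
7,3,1,1
7,1,1,1,1,1
5,5,1,1
5,3,3,1
5,3,1,1,1,1
5,1,1,1,1,1,1,1
3,3,3,3
3,3,3,1,1,1
3,3,1,1,1,1,1,1
3,1,1,1,1,1,1,1,1,1
1,1,1,1,1,1,1,1,1,1,1,1
That's 15 in total.

15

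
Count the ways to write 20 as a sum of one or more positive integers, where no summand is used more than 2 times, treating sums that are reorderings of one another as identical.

202

Counting exhaustively, 202 partitions satisfy the conditions.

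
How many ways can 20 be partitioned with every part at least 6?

Listing the qualifying partitions of 20:
20
14 + 6
13 + 7
12 + 8
11 + 9
10 + 10
8 + 6 + 6
7 + 7 + 6
Counting gives 8.

8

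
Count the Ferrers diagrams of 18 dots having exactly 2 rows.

The partitions of 18 that satisfy the conditions:
17+1
16+2
15+3
14+4
13+5
12+6
11+7
10+8
9+9

9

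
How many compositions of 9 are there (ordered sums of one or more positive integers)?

256

There are 8 gaps and each independently is a cut or not, giving 2^8 = 256.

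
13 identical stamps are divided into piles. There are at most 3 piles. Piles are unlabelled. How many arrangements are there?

21

Enumerating:
13
1, 12
2, 11
1, 1, 11
3, 10
1, 2, 10
4, 9
1, 3, 9
2, 2, 9
5, 8
1, 4, 8
2, 3, 8
6, 7
1, 5, 7
2, 4, 7
3, 3, 7
1, 6, 6
2, 5, 6
3, 4, 6
3, 5, 5
4, 4, 5
Counting gives 21.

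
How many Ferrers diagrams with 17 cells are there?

Counting exhaustively, 297 partitions satisfy the conditions.

297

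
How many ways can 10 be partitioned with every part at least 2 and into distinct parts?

Enumerating:
10
8, 2
7, 3
6, 4
5, 3, 2

5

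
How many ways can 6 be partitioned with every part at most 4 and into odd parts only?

3

The partitions of 6 that satisfy the conditions:
3, 3
3, 1, 1, 1
1, 1, 1, 1, 1, 1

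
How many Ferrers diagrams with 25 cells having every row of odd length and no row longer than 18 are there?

134

A full systematic count gives 134.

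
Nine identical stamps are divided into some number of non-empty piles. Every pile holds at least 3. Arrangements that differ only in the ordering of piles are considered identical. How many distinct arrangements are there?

4

Listing the qualifying partitions of 9:
9
6+3
5+4
3+3+3
Counting gives 4.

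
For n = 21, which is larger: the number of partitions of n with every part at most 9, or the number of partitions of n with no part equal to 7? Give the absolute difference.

59

Partitions of 21 with every part at most 9: 598.
Partitions of 21 with no part equal to 7: 657.
|598 − 657| = 59.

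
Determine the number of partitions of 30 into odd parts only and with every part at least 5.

The partitions of 30 that satisfy the conditions:
25 + 5
23 + 7
21 + 9
19 + 11
17 + 13
15 + 15
15 + 5 + 5 + 5
13 + 7 + 5 + 5
11 + 9 + 5 + 5
11 + 7 + 7 + 5
9 + 9 + 7 + 5
9 + 7 + 7 + 7
5 + 5 + 5 + 5 + 5 + 5

13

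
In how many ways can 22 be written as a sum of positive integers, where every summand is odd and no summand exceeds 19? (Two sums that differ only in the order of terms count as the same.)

There are 88 such partitions.

88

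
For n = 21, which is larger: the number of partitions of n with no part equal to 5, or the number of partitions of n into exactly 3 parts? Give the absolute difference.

524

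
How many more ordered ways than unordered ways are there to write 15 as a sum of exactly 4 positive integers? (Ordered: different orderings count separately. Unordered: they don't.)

337

Ordered (compositions into 4 parts): C(14,3) = 364.
Partitions of 15 into exactly 4 parts: 27.
Difference: 364 − 27 = 337.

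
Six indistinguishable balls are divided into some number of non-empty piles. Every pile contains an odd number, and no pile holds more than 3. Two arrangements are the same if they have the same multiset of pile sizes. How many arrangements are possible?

3

They are:
3+3
3+1+1+1
1+1+1+1+1+1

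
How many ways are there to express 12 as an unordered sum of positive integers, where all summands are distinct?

15

They are:
12
11 + 1
10 + 2
9 + 3
9 + 2 + 1
8 + 4
8 + 3 + 1
7 + 5
7 + 4 + 1
7 + 3 + 2
6 + 5 + 1
6 + 4 + 2
6 + 3 + 2 + 1
5 + 4 + 3
5 + 4 + 2 + 1
Counting gives 15.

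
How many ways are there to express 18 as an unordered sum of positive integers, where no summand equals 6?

308

There are 308 such partitions.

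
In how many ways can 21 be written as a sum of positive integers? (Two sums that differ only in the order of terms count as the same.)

792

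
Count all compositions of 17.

65536

The number of compositions of n is 2^(n−1); here 2^16 = 65536.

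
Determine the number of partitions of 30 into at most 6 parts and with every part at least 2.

Enumerating by decreasing first part gives 603 partitions in all.

603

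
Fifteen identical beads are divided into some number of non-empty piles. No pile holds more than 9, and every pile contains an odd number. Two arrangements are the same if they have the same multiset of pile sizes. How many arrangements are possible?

Listing the qualifying partitions of 15:
1 + 5 + 9
3 + 3 + 9
1 + 1 + 1 + 3 + 9
1 + 1 + 1 + 1 + 1 + 1 + 9
1 + 7 + 7
3 + 5 + 7
1 + 1 + 1 + 5 + 7
1 + 1 + 3 + 3 + 7
1 + 1 + 1 + 1 + 1 + 3 + 7
1 + 1 + 1 + 1 + 1 + 1 + 1 + 1 + 7
5 + 5 + 5
1 + 1 + 3 + 5 + 5
1 + 1 + 1 + 1 + 1 + 5 + 5
1 + 3 + 3 + 3 + 5
1 + 1 + 1 + 1 + 3 + 3 + 5
1 + 1 + 1 + 1 + 1 + 1 + 1 + 3 + 5
1 + 1 + 1 + 1 + 1 + 1 + 1 + 1 + 1 + 1 + 5
3 + 3 + 3 + 3 + 3
1 + 1 + 1 + 3 + 3 + 3 + 3
1 + 1 + 1 + 1 + 1 + 1 + 3 + 3 + 3
1 + 1 + 1 + 1 + 1 + 1 + 1 + 1 + 1 + 3 + 3
1 + 1 + 1 + 1 + 1 + 1 + 1 + 1 + 1 + 1 + 1 + 1 + 3
1 + 1 + 1 + 1 + 1 + 1 + 1 + 1 + 1 + 1 + 1 + 1 + 1 + 1 + 1
That's 23 in total.

23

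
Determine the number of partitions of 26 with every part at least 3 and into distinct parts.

There are too many to list fully; the first 12 (by largest part) are:
26
23 + 3
22 + 4
21 + 5
20 + 6
19 + 7
19 + 4 + 3
18 + 8
18 + 5 + 3
17 + 9
17 + 6 + 3
17 + 5 + 4
…and 39 more, for 51 total.

51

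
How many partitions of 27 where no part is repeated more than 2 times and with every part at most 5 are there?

2

The partitions of 27 that satisfy the conditions:
1,2,3,3,4,4,5,5
1,1,2,2,3,4,4,5,5
Counting gives 2.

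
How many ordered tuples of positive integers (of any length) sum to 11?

1024

The number of compositions of n is 2^(n−1); here 2^10 = 1024.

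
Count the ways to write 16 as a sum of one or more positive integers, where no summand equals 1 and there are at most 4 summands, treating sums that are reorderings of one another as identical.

A partial list (first 12 by largest part):
16
2+14
3+13
4+12
2+2+12
5+11
2+3+11
6+10
2+4+10
3+3+10
2+2+2+10
7+9
…and 25 more, for 37 total.

37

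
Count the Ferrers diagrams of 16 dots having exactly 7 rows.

28

There are too many to list fully; the first 12 (by largest part) are:
1 + 1 + 1 + 1 + 1 + 1 + 10
1 + 1 + 1 + 1 + 1 + 2 + 9
1 + 1 + 1 + 1 + 1 + 3 + 8
1 + 1 + 1 + 1 + 2 + 2 + 8
1 + 1 + 1 + 1 + 1 + 4 + 7
1 + 1 + 1 + 1 + 2 + 3 + 7
1 + 1 + 1 + 2 + 2 + 2 + 7
1 + 1 + 1 + 1 + 1 + 5 + 6
1 + 1 + 1 + 1 + 2 + 4 + 6
1 + 1 + 1 + 1 + 3 + 3 + 6
1 + 1 + 1 + 2 + 2 + 3 + 6
1 + 1 + 2 + 2 + 2 + 2 + 6
…and 16 more, for 28 total.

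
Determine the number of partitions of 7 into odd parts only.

They are:
7
5, 1, 1
3, 3, 1
3, 1, 1, 1, 1
1, 1, 1, 1, 1, 1, 1

5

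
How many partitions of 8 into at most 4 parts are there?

15

The partitions of 8 that satisfy the conditions:
8
1, 7
2, 6
1, 1, 6
3, 5
1, 2, 5
1, 1, 1, 5
4, 4
1, 3, 4
2, 2, 4
1, 1, 2, 4
2, 3, 3
1, 1, 3, 3
1, 2, 2, 3
2, 2, 2, 2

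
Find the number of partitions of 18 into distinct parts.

46

A partial list (first 12 by largest part):
18
17+1
16+2
15+3
15+2+1
14+4
14+3+1
13+5
13+4+1
13+3+2
12+6
12+5+1
…and 34 more, for 46 total.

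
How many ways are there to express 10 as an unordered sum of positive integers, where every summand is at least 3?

5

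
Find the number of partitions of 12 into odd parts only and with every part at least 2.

3

They are:
3+9
5+7
3+3+3+3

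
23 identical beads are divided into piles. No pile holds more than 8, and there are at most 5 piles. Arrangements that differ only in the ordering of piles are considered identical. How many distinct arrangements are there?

66

A partial list (first 12 by largest part):
8 + 8 + 7
8 + 8 + 6 + 1
8 + 8 + 5 + 2
8 + 8 + 5 + 1 + 1
8 + 8 + 4 + 3
8 + 8 + 4 + 2 + 1
8 + 8 + 3 + 3 + 1
8 + 8 + 3 + 2 + 2
8 + 7 + 7 + 1
8 + 7 + 6 + 2
8 + 7 + 6 + 1 + 1
8 + 7 + 5 + 3
…and 54 more, for 66 total.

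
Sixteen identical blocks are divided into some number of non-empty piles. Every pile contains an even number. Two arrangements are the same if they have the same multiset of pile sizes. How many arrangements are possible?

22

Enumerating:
16
2 + 14
4 + 12
2 + 2 + 12
6 + 10
2 + 4 + 10
2 + 2 + 2 + 10
8 + 8
2 + 6 + 8
4 + 4 + 8
2 + 2 + 4 + 8
2 + 2 + 2 + 2 + 8
4 + 6 + 6
2 + 2 + 6 + 6
2 + 4 + 4 + 6
2 + 2 + 2 + 4 + 6
2 + 2 + 2 + 2 + 2 + 6
4 + 4 + 4 + 4
2 + 2 + 4 + 4 + 4
2 + 2 + 2 + 2 + 4 + 4
2 + 2 + 2 + 2 + 2 + 2 + 4
2 + 2 + 2 + 2 + 2 + 2 + 2 + 2
That's 22 in total.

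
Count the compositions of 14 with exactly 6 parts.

1287

Place 5 bars in the 13 internal gaps of a row of 14 dots: C(13,5) = 1287.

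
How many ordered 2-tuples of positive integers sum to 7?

6

Place 1 bars in the 6 internal gaps of a row of 7 dots: C(6,1) = 6.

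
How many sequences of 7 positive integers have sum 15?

3003

Place 6 bars in the 14 internal gaps of a row of 15 dots: C(14,6) = 3003.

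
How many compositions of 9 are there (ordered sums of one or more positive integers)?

Each of the 8 gaps between 9 units is either a break or not: 2^8 = 256.

256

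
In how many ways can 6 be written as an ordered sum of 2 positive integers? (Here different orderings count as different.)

Equivalently, choose which 1 of the 5 gaps become plus signs: C(5,1) = 5.

5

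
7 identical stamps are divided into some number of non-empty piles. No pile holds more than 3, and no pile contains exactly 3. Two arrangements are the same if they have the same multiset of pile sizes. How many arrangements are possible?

4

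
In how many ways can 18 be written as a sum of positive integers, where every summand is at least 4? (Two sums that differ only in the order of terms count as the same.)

They are:
18
14,4
13,5
12,6
11,7
10,8
10,4,4
9,9
9,5,4
8,6,4
8,5,5
7,7,4
7,6,5
6,6,6
6,4,4,4
5,5,4,4

16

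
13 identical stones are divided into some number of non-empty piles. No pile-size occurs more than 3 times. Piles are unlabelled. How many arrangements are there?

There are too many to list fully; the first 12 (by largest part) are:
13
12+1
11+2
11+1+1
10+3
10+2+1
10+1+1+1
9+4
9+3+1
9+2+2
9+2+1+1
8+5
…and 52 more, for 64 total.

64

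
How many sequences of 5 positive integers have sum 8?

35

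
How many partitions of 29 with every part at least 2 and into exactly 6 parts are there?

163

Systematic enumeration (by largest part, then next-largest, …) yields 163.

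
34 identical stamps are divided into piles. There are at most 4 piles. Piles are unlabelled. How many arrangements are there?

411

There are 411 such partitions.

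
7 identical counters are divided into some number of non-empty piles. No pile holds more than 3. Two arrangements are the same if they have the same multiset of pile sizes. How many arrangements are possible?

Listing the qualifying partitions of 7:
3,3,1
3,2,2
3,2,1,1
3,1,1,1,1
2,2,2,1
2,2,1,1,1
2,1,1,1,1,1
1,1,1,1,1,1,1

8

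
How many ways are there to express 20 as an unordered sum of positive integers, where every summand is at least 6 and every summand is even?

The partitions of 20 that satisfy the conditions:
20
6 + 14
8 + 12
10 + 10
6 + 6 + 8
That's 5 in total.

5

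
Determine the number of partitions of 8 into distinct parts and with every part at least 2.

The partitions of 8 that satisfy the conditions:
8
6 + 2
5 + 3
That's 3 in total.

3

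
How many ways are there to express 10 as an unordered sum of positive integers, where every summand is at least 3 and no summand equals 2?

5

The partitions of 10 that satisfy the conditions:
10
3,7
4,6
5,5
3,3,4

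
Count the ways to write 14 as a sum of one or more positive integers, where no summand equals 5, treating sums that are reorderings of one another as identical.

105

Direct enumeration gives 105 partitions.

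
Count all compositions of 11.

The number of compositions of n is 2^(n−1); here 2^10 = 1024.

1024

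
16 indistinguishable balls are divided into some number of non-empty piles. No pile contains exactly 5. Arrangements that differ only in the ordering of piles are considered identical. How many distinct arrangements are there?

175

Enumerating by decreasing first part gives 175 partitions in all.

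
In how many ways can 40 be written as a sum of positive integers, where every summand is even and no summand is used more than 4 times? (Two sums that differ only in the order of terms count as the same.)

409

Direct enumeration gives 409 partitions.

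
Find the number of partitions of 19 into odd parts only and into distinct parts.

They are:
19
15,3,1
13,5,1
11,7,1
11,5,3
9,7,3
Counting gives 6.

6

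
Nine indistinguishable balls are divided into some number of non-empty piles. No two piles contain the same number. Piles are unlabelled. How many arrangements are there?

The partitions of 9 that satisfy the conditions:
9
8+1
7+2
6+3
6+2+1
5+4
5+3+1
4+3+2
Counting gives 8.

8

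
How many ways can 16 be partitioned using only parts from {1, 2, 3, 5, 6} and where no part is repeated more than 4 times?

39

A partial list (first 12 by largest part):
6,6,3,1
6,6,2,2
6,6,2,1,1
6,6,1,1,1,1
6,5,5
6,5,3,2
6,5,3,1,1
6,5,2,2,1
6,5,2,1,1,1
6,3,3,3,1
6,3,3,2,2
6,3,3,2,1,1
…and 27 more, for 39 total.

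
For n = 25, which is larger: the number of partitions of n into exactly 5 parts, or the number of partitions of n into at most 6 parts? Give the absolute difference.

Partitions of 25 into exactly 5 parts: 192.
Partitions of 25 into at most 6 parts: 612.
|192 − 612| = 420.

420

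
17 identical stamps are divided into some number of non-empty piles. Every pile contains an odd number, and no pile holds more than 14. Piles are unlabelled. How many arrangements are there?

36

There are too many to list fully; the first 12 (by largest part) are:
13+3+1
13+1+1+1+1
11+5+1
11+3+3
11+3+1+1+1
11+1+1+1+1+1+1
9+7+1
9+5+3
9+5+1+1+1
9+3+3+1+1
9+3+1+1+1+1+1
9+1+1+1+1+1+1+1+1
…and 24 more, for 36 total.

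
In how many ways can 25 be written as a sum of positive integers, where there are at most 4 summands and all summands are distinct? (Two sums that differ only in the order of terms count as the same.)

Systematic enumeration (by largest part, then next-largest, …) yields 107.

107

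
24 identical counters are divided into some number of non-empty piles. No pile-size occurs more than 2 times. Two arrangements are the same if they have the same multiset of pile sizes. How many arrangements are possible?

A full systematic count gives 431.

431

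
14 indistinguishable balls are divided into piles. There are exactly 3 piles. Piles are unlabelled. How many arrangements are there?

16

The partitions of 14 that satisfy the conditions:
12, 1, 1
11, 2, 1
10, 3, 1
10, 2, 2
9, 4, 1
9, 3, 2
8, 5, 1
8, 4, 2
8, 3, 3
7, 6, 1
7, 5, 2
7, 4, 3
6, 6, 2
6, 5, 3
6, 4, 4
5, 5, 4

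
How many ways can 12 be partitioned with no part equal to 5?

62

There are too many to list fully; the first 12 (by largest part) are:
12
11,1
10,2
10,1,1
9,3
9,2,1
9,1,1,1
8,4
8,3,1
8,2,2
8,2,1,1
8,1,1,1,1
…and 50 more, for 62 total.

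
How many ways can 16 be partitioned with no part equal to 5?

175

Direct enumeration gives 175 partitions.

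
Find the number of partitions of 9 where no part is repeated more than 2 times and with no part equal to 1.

The partitions of 9 that satisfy the conditions:
9
7,2
6,3
5,4
5,2,2
4,3,2
Counting gives 6.

6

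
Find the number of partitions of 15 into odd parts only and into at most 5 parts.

The partitions of 15 that satisfy the conditions:
15
13,1,1
11,3,1
11,1,1,1,1
9,5,1
9,3,3
9,3,1,1,1
7,7,1
7,5,3
7,5,1,1,1
7,3,3,1,1
5,5,5
5,5,3,1,1
5,3,3,3,1
3,3,3,3,3

15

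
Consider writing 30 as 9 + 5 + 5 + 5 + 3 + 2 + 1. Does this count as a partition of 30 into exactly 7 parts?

Yes

The parts sum to 30, and the condition 'there are exactly 7 summands' holds.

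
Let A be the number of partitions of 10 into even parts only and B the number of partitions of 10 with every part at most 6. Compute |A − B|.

Partitions of 10 into even parts only: 7.
Partitions of 10 with every part at most 6: 35.
|7 − 35| = 28.

28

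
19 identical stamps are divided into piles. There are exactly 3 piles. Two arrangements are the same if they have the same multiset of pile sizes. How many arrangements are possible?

There are too many to list fully; the first 12 (by largest part) are:
1 + 1 + 17
1 + 2 + 16
1 + 3 + 15
2 + 2 + 15
1 + 4 + 14
2 + 3 + 14
1 + 5 + 13
2 + 4 + 13
3 + 3 + 13
1 + 6 + 12
2 + 5 + 12
3 + 4 + 12
…and 18 more, for 30 total.

30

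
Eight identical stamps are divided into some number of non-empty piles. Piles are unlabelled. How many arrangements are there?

22

Listing the qualifying partitions of 8:
8
7 + 1
6 + 2
6 + 1 + 1
5 + 3
5 + 2 + 1
5 + 1 + 1 + 1
4 + 4
4 + 3 + 1
4 + 2 + 2
4 + 2 + 1 + 1
4 + 1 + 1 + 1 + 1
3 + 3 + 2
3 + 3 + 1 + 1
3 + 2 + 2 + 1
3 + 2 + 1 + 1 + 1
3 + 1 + 1 + 1 + 1 + 1
2 + 2 + 2 + 2
2 + 2 + 2 + 1 + 1
2 + 2 + 1 + 1 + 1 + 1
2 + 1 + 1 + 1 + 1 + 1 + 1
1 + 1 + 1 + 1 + 1 + 1 + 1 + 1
Counting gives 22.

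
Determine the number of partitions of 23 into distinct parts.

A full systematic count gives 104.

104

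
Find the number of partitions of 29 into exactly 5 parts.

Counting exhaustively, 333 partitions satisfy the conditions.

333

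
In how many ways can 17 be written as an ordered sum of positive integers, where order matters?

The number of compositions of n is 2^(n−1); here 2^16 = 65536.

65536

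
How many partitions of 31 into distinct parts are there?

340

Counting exhaustively, 340 partitions satisfy the conditions.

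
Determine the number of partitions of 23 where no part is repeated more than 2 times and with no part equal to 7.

268

Counting exhaustively, 268 partitions satisfy the conditions.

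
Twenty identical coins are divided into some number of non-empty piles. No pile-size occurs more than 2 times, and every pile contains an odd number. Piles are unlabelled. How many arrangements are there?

They are:
1,19
3,17
5,15
1,1,3,15
7,13
1,1,5,13
1,3,3,13
9,11
1,1,7,11
1,3,5,11
1,1,9,9
1,3,7,9
1,5,5,9
3,3,5,9
1,5,7,7
3,3,7,7
3,5,5,7
1,1,3,3,5,7

18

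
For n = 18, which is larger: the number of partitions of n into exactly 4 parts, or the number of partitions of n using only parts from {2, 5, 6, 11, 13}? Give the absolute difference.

39

Partitions of 18 into exactly 4 parts: 47.
Partitions of 18 using only parts from {2, 5, 6, 11, 13}: 8.
|47 − 8| = 39.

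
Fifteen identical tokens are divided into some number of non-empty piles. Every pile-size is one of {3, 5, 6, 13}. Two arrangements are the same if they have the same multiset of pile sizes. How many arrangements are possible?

4

Listing the qualifying partitions of 15:
6+6+3
6+3+3+3
5+5+5
3+3+3+3+3
That's 4 in total.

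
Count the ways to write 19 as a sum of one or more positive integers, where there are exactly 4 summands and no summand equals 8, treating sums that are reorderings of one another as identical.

44

A partial list (first 12 by largest part):
16, 1, 1, 1
15, 2, 1, 1
14, 3, 1, 1
14, 2, 2, 1
13, 4, 1, 1
13, 3, 2, 1
13, 2, 2, 2
12, 5, 1, 1
12, 4, 2, 1
12, 3, 3, 1
12, 3, 2, 2
11, 6, 1, 1
…and 32 more, for 44 total.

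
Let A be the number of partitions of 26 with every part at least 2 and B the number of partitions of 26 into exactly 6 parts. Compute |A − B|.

196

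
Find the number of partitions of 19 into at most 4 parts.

94

Systematic enumeration (by largest part, then next-largest, …) yields 94.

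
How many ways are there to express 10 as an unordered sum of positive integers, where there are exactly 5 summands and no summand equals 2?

They are:
6+1+1+1+1
4+3+1+1+1
Counting gives 2.

2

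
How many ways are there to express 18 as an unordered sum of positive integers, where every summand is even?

30

A partial list (first 12 by largest part):
18
16,2
14,4
14,2,2
12,6
12,4,2
12,2,2,2
10,8
10,6,2
10,4,4
10,4,2,2
10,2,2,2,2
…and 18 more, for 30 total.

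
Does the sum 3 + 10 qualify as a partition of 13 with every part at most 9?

No

The parts sum to 13, and the condition 'no summand exceeds 9' is violated.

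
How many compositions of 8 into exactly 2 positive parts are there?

7

A composition of 8 into 2 positive parts is chosen by placing 1 dividers among the 7 gaps between 8 units: C(7,1) = 7.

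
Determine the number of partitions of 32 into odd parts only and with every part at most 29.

389

Direct enumeration gives 389 partitions.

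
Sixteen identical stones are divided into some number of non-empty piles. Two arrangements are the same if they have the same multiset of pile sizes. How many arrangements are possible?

231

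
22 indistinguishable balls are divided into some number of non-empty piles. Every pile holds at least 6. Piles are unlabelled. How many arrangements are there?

11

Listing the qualifying partitions of 22:
22
16 + 6
15 + 7
14 + 8
13 + 9
12 + 10
11 + 11
10 + 6 + 6
9 + 7 + 6
8 + 8 + 6
8 + 7 + 7
That's 11 in total.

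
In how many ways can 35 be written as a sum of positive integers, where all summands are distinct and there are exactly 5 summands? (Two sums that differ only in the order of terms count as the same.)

192

A full systematic count gives 192.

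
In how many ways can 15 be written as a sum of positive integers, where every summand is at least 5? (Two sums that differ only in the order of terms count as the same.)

Enumerating:
15
10 + 5
9 + 6
8 + 7
5 + 5 + 5

5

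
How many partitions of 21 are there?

Direct enumeration gives 792 partitions.

792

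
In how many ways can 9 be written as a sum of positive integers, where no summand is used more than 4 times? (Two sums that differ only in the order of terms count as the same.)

Enumerating:
9
1 + 8
2 + 7
1 + 1 + 7
3 + 6
1 + 2 + 6
1 + 1 + 1 + 6
4 + 5
1 + 3 + 5
2 + 2 + 5
1 + 1 + 2 + 5
1 + 1 + 1 + 1 + 5
1 + 4 + 4
2 + 3 + 4
1 + 1 + 3 + 4
1 + 2 + 2 + 4
1 + 1 + 1 + 2 + 4
3 + 3 + 3
1 + 2 + 3 + 3
1 + 1 + 1 + 3 + 3
2 + 2 + 2 + 3
1 + 1 + 2 + 2 + 3
1 + 1 + 1 + 1 + 2 + 3
1 + 2 + 2 + 2 + 2
1 + 1 + 1 + 2 + 2 + 2

25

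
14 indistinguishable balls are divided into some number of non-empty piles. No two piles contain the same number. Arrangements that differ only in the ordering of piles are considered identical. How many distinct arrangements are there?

22

They are:
14
13 + 1
12 + 2
11 + 3
11 + 2 + 1
10 + 4
10 + 3 + 1
9 + 5
9 + 4 + 1
9 + 3 + 2
8 + 6
8 + 5 + 1
8 + 4 + 2
8 + 3 + 2 + 1
7 + 6 + 1
7 + 5 + 2
7 + 4 + 3
7 + 4 + 2 + 1
6 + 5 + 3
6 + 5 + 2 + 1
6 + 4 + 3 + 1
5 + 4 + 3 + 2
Counting gives 22.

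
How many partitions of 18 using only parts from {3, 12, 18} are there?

Listing the qualifying partitions of 18:
18
12,3,3
3,3,3,3,3,3

3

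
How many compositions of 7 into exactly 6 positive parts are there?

A composition of 7 into 6 positive parts is chosen by placing 5 dividers among the 6 gaps between 7 units: C(6,5) = 6.

6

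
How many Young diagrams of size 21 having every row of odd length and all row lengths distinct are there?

Enumerating:
21
17 + 3 + 1
15 + 5 + 1
13 + 7 + 1
13 + 5 + 3
11 + 9 + 1
11 + 7 + 3
9 + 7 + 5
Counting gives 8.

8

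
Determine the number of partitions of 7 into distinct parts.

5

Enumerating:
7
6, 1
5, 2
4, 3
4, 2, 1
That's 5 in total.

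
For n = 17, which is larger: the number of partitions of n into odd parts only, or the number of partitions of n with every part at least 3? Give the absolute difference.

Partitions of 17 into odd parts only: 38.
Partitions of 17 with every part at least 3: 25.
|38 − 25| = 13.

13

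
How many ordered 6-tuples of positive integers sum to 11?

Equivalently, choose which 5 of the 10 gaps become plus signs: C(10,5) = 252.

252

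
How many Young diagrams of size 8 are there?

The partitions of 8 that satisfy the conditions:
8
1+7
2+6
1+1+6
3+5
1+2+5
1+1+1+5
4+4
1+3+4
2+2+4
1+1+2+4
1+1+1+1+4
2+3+3
1+1+3+3
1+2+2+3
1+1+1+2+3
1+1+1+1+1+3
2+2+2+2
1+1+2+2+2
1+1+1+1+2+2
1+1+1+1+1+1+2
1+1+1+1+1+1+1+1
Counting gives 22.

22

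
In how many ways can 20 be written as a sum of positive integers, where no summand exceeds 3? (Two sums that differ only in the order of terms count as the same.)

44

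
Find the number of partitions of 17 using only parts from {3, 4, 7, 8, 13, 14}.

They are:
3, 14
4, 13
3, 3, 3, 8
3, 7, 7
3, 3, 4, 7
3, 3, 3, 4, 4

6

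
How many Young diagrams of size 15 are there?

Counting exhaustively, 176 partitions satisfy the conditions.

176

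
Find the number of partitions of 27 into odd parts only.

Counting exhaustively, 192 partitions satisfy the conditions.

192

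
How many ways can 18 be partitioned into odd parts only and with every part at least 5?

Listing the qualifying partitions of 18:
5 + 13
7 + 11
9 + 9
That's 3 in total.

3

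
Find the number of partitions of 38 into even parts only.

490

Direct enumeration gives 490 partitions.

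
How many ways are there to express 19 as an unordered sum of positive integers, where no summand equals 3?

259

Enumerating by decreasing first part gives 259 partitions in all.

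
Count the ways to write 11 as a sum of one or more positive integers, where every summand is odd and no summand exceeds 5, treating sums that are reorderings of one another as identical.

Enumerating:
1, 5, 5
3, 3, 5
1, 1, 1, 3, 5
1, 1, 1, 1, 1, 1, 5
1, 1, 3, 3, 3
1, 1, 1, 1, 1, 3, 3
1, 1, 1, 1, 1, 1, 1, 1, 3
1, 1, 1, 1, 1, 1, 1, 1, 1, 1, 1

8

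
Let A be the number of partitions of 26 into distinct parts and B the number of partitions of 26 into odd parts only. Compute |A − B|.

0

Partitions of 26 into distinct parts: 165.
Partitions of 26 into odd parts only: 165.
|165 − 165| = 0.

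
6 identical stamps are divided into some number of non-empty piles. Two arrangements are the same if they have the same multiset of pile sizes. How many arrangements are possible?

11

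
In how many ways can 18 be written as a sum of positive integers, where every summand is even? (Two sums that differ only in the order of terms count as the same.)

30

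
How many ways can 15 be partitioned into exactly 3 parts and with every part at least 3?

They are:
9 + 3 + 3
8 + 4 + 3
7 + 5 + 3
7 + 4 + 4
6 + 6 + 3
6 + 5 + 4
5 + 5 + 5
That's 7 in total.

7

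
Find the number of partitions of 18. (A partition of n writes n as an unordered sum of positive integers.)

385

Systematic enumeration (by largest part, then next-largest, …) yields 385.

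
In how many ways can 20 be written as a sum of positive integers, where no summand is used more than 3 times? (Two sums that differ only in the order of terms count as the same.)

320

Systematic enumeration (by largest part, then next-largest, …) yields 320.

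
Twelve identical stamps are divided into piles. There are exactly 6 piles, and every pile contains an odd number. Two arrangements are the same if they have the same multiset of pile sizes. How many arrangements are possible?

They are:
7+1+1+1+1+1
5+3+1+1+1+1
3+3+3+1+1+1

3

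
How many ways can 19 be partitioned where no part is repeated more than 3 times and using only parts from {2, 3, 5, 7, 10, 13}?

14

Listing the qualifying partitions of 19:
13 + 3 + 3
13 + 2 + 2 + 2
10 + 7 + 2
10 + 5 + 2 + 2
10 + 3 + 3 + 3
10 + 3 + 2 + 2 + 2
7 + 7 + 5
7 + 7 + 3 + 2
7 + 5 + 5 + 2
7 + 5 + 3 + 2 + 2
7 + 3 + 3 + 2 + 2 + 2
5 + 5 + 5 + 2 + 2
5 + 5 + 3 + 3 + 3
5 + 5 + 3 + 2 + 2 + 2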